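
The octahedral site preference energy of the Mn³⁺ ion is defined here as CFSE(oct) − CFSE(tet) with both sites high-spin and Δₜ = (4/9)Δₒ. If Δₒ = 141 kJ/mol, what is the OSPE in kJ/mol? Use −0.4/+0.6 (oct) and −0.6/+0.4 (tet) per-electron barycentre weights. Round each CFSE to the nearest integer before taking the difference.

Mn sits in group 7; removing 3 electrons leaves Mn³⁺ with 7 − 3 = 4 d electrons.
Octahedral high-spin t₂g³ eg¹: CFSE = -0.6 × 141 = -85 kJ/mol.
Tetrahedral: e² t₂², CFSE = 2(−0.6) + 2(+0.4) = -0.4Δₜ = -0.4 × (4/9) × 141 = -25 kJ/mol.
OSPE = CFSE(oct) − CFSE(tet) = -85 − (-25) = -60 kJ/mol.

-60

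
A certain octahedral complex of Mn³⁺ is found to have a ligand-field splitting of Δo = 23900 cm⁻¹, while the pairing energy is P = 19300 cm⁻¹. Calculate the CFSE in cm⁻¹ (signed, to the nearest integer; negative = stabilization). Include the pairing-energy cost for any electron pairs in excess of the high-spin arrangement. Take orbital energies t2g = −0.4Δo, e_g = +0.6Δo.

Mn sits in group 7; removing 3 electrons leaves Mn³⁺ with 7 − 3 = 4 d electrons.
Since Δo = 23900 cm⁻¹ > P = 19300 cm⁻¹, the complex adopts the low-spin configuration.
That gives t2g^4 e_g^0.
Orbital CFSE = -1.6Δo = -1.6 × 23900 = -38240 cm⁻¹.
Excess pairs vs high-spin: 1 − 0 = 1; pairing cost = +19300 cm⁻¹.
Net CFSE = -38240 + 19300 = -18940 cm⁻¹.

-18940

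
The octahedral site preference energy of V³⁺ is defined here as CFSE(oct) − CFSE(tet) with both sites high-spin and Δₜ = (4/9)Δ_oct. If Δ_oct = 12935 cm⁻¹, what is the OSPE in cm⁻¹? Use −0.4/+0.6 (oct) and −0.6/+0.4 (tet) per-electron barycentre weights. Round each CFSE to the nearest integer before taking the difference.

V³⁺: group 5, so d-count = 5 − 3 = 2.
Octahedral high-spin t2g^2 e_g^0: CFSE = -0.8 × 12935 = -10348 cm⁻¹.
Tetrahedral: e^2 t2^0, CFSE = 2(−0.6) + 0(+0.4) = -1.2Δₜ = -1.2 × (4/9) × 12935 = -6899 cm⁻¹.
Subtracting, OSPE = -10348 − (-6899) = -3449 cm⁻¹.

-3449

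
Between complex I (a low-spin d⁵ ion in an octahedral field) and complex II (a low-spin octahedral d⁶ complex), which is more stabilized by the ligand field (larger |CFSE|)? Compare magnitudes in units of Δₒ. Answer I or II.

I: t₂g⁵ eg⁰, CFSE = -2.0Δₒ.
II: t2g^6 e_g^0, CFSE = -2.4Δₒ.
So II has the larger |CFSE|.

II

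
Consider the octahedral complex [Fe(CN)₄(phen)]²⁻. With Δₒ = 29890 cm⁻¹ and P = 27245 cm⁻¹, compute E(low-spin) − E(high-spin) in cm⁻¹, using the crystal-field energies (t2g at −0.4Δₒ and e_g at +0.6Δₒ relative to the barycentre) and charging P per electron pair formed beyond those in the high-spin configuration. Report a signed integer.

-5290

Ligand charges: 4×(-1) from CN⁻ and 1×(+0) from phen sum to -4; with overall charge -2, Fe is +2.
Fe is in group 8, so Fe²⁺ is d⁶ (8 − 2 = 6).
High-spin d⁶ fills as t2g^4 e_g^2 with CFSE 4(−0.4) + 2(+0.6) = -0.4Δₒ = -11956 cm⁻¹.
Low-spin t2g^6 e_g^0 gives -2.4Δₒ = -71736 cm⁻¹, but forming 2 extra pairs costs 2P = 54490 cm⁻¹, so E(LS) = -71736 + 54490 = -17246 cm⁻¹.
Thus E(LS) − E(HS) = -5290 cm⁻¹.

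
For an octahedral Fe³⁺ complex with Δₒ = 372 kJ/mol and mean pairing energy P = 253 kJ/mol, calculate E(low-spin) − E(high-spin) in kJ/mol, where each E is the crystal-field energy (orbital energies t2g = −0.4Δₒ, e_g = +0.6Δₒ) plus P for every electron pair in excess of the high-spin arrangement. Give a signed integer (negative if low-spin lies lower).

-238

Fe is in group 8, so Fe³⁺ is d⁵ (8 − 3 = 5).
High-spin: t2g^3 e_g^2, CFSE = 0.0Δₒ = 0 kJ/mol.
Low-spin: t2g^5 e_g^0, orbital CFSE = -2.0Δₒ = -744 kJ/mol; plus 2 excess pairs × P = +506 kJ/mol; total -238 kJ/mol.
E(LS) − E(HS) = -238 − (0) = -238 kJ/mol.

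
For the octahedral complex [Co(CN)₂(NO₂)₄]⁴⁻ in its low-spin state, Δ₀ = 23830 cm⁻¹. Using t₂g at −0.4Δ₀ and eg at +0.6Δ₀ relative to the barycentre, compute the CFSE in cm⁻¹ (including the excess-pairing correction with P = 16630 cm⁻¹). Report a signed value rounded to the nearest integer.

Ligand charges: 2×(-1) from CN⁻ and 4×(-1) from NO₂⁻ sum to -6; with overall charge -4, Co is +2.
Co²⁺: group 9, so d-count = 9 − 2 = 7.
Electron filling gives t₂g⁶ eg¹.
CFSE(orbital) = 6×(-0.4Δ₀) + 1×(0.6Δ₀) = -1.8Δ₀; with Δ₀ = 23830 cm⁻¹ that is -42894 cm⁻¹.
Relative to high-spin t₂g⁵ eg² (2 paired), the low-spin configuration has 1 additional pair, contributing +1 × 16630 = +16630 cm⁻¹.
Combining: -42894 + 16630 = -26264 cm⁻¹.

-26264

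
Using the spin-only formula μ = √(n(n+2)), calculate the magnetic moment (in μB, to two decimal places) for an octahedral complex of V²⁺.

3.87 μB

V is in group 5, so V²⁺ is d³ (5 − 2 = 3).
Configuration: t2g^3 e_g^0 → 3 unpaired electrons.
μ(spin-only) = √[3(3+2)] = √15 ≈ 3.87 μB.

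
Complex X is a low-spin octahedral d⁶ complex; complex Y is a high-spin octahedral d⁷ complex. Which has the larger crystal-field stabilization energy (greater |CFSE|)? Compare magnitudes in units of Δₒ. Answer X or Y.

X

X: t2g^6 e_g^0, CFSE = -2.4Δₒ.
Y: t₂g⁵ eg², CFSE = -0.8Δₒ.
So X has the larger |CFSE|.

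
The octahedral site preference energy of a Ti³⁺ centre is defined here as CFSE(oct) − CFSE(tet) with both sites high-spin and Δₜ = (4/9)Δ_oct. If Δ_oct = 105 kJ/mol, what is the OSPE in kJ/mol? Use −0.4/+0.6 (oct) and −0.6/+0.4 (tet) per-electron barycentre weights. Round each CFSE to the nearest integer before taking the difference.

-14

Ti³⁺: group 4, so d-count = 4 − 3 = 1.
In an octahedral site d¹ (HS) is t₂g¹ eg⁰, giving CFSE(oct) = -0.4Δ_oct = -42 kJ/mol.
Tetrahedral e¹ t₂⁰ gives -0.6Δₜ = -0.6 × (4/9) × 105 = -28 kJ/mol.
Subtracting, OSPE = -42 − (-28) = -14 kJ/mol.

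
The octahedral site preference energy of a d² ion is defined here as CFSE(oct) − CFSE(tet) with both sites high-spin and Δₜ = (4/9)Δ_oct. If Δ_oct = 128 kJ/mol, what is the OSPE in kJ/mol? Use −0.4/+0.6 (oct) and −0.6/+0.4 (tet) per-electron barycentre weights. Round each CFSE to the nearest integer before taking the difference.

Octahedral high-spin t₂g² eg⁰: CFSE = -0.8 × 128 = -102 kJ/mol.
In a tetrahedral site the filling is e² t₂⁰: CFSE(tet) = -1.2Δₜ = -1.2 × (4/9)(128) = -68 kJ/mol.
OSPE = CFSE(oct) − CFSE(tet) = -102 − (-68) = -34 kJ/mol.

-34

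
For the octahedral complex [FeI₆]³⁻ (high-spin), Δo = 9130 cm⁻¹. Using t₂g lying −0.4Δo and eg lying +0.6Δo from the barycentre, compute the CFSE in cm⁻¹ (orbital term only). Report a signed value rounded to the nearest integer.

Each I⁻ contributes -1; 6 × (-1) = -6. With overall charge -3, Fe is in the +3 oxidation state.
Fe sits in group 8; removing 3 electrons leaves Fe³⁺ with 8 − 3 = 5 d electrons.
Configuration: t₂g³ eg².
CFSE(orbital) = 3×(-0.4Δo) + 2×(0.6Δo) = 0.0Δo; with Δo = 9130 cm⁻¹ that is 0 cm⁻¹.

0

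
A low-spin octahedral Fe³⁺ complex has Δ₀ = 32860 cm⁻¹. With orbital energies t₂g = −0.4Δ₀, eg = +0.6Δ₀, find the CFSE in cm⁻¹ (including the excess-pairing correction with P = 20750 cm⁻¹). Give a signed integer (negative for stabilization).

-24220

Fe sits in group 8; removing 3 electrons leaves Fe³⁺ with 8 − 3 = 5 d electrons.
Electron filling gives t₂g⁵ eg⁰.
CFSE(orbital) = 5×(-0.4Δ₀) + 0×(0.6Δ₀) = -2.0Δ₀; with Δ₀ = 32860 cm⁻¹ that is -65720 cm⁻¹.
Relative to high-spin t₂g³ eg² (0 paired), the low-spin configuration has 2 additional pairs, contributing +2 × 20750 = +41500 cm⁻¹.
Combining: -65720 + 41500 = -24220 cm⁻¹.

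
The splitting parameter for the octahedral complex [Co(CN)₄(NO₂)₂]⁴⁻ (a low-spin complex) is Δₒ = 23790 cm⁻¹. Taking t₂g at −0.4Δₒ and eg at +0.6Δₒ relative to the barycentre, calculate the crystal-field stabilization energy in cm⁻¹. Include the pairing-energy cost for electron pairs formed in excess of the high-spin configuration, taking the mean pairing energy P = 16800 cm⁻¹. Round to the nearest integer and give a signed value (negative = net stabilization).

-26022

Ligand charges: 4×(-1) from CN⁻ and 2×(-1) from NO₂⁻ sum to -6; with overall charge -4, Co is +2.
Group 9 minus oxidation state +2 gives a d⁷ configuration for Co²⁺.
Electron filling gives t₂g⁶ eg¹.
The orbital stabilization is -1.8Δₒ = -1.8 × 23790 = -42822 cm⁻¹.
Relative to high-spin t₂g⁵ eg² (2 paired), the low-spin configuration has 1 additional pair, contributing +1 × 16800 = +16800 cm⁻¹.
Combining: -42822 + 16800 = -26022 cm⁻¹.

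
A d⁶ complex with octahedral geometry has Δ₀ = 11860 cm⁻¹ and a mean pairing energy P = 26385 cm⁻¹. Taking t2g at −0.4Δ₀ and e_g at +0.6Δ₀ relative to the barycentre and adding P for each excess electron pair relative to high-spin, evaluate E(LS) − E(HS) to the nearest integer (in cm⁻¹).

High-spin: t2g^4 e_g^2, CFSE = -0.4Δ₀ = -4744 cm⁻¹.
Low-spin t2g^6 e_g^0 gives -2.4Δ₀ = -28464 cm⁻¹, but forming 2 extra pairs costs 2P = 52770 cm⁻¹, so E(LS) = -28464 + 52770 = 24306 cm⁻¹.
The difference is 24306 − (-4744) = 29050 cm⁻¹, so high-spin lies lower.

29050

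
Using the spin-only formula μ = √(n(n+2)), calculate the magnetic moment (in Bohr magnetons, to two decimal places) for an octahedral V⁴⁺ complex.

1.73 Bohr magnetons

V sits in group 5; removing 4 electrons leaves V⁴⁺ with 5 − 4 = 1 d electrons.
For octahedral d¹ the high- and low-spin configurations coincide.
Configuration: t₂g¹ eg⁰ → 1 unpaired electron.
μ(spin-only) = √[1(1+2)] = √3 ≈ 1.73 Bohr magnetons.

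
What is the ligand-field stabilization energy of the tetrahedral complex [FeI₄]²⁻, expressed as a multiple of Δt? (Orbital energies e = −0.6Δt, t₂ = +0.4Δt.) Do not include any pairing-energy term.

Each I⁻ contributes -1; 4 × (-1) = -4. With overall charge -2, Fe is in the +2 oxidation state.
Group 8 minus oxidation state +2 gives a d⁶ configuration for Fe²⁺.
Tetrahedral splitting is small, so the complex is high-spin.
Configuration: e³ t₂³.
CFSE = 3(-0.6Δt) + 3(0.4Δt) = -1.8Δt + 1.2Δt = -0.6Δt.

-0.6 Δt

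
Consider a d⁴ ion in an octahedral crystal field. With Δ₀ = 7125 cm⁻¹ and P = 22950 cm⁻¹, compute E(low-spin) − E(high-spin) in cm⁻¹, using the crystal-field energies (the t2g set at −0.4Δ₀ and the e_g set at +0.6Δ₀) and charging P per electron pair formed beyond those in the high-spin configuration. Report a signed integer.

In the high-spin limit (t2g^3 e_g^1) the orbital term is -0.6Δ₀ = -4275 cm⁻¹, with no excess pairing.
Low-spin t2g^4 e_g^0 gives -1.6Δ₀ = -11400 cm⁻¹, but forming 1 extra pair costs 1P = 22950 cm⁻¹, so E(LS) = -11400 + 22950 = 11550 cm⁻¹.
E(LS) − E(HS) = 11550 − (-4275) = 15825 cm⁻¹.

15825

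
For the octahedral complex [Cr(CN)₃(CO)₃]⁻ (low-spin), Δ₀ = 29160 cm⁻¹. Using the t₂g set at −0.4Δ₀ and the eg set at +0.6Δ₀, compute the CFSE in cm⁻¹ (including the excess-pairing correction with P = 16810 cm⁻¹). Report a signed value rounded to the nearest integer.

Ligand charges: 3×(-1) from CN⁻ and 3×(+0) from CO sum to -3; with overall charge -1, Cr is +2.
Cr sits in group 6; removing 2 electrons leaves Cr²⁺ with 6 − 2 = 4 d electrons.
The d⁴ electrons fill as t₂g⁴ eg⁰.
CFSE(orbital) = 4×(-0.4Δ₀) + 0×(0.6Δ₀) = -1.6Δ₀; with Δ₀ = 29160 cm⁻¹ that is -46656 cm⁻¹.
Relative to high-spin t₂g³ eg¹ (0 paired), the low-spin configuration has 1 additional pair, contributing +1 × 16810 = +16810 cm⁻¹.
Combining: -46656 + 16810 = -29846 cm⁻¹.

-29846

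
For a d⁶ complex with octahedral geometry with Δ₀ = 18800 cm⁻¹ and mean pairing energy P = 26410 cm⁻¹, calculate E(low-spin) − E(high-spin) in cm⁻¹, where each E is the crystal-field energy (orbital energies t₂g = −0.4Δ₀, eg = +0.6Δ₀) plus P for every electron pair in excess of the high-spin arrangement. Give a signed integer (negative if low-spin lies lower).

15220

High-spin d⁶ fills as t₂g⁴ eg² with CFSE 4(−0.4) + 2(+0.6) = -0.4Δ₀ = -7520 cm⁻¹.
Low-spin t₂g⁶ eg⁰ gives -2.4Δ₀ = -45120 cm⁻¹, but forming 2 extra pairs costs 2P = 52820 cm⁻¹, so E(LS) = -45120 + 52820 = 7700 cm⁻¹.
E(LS) − E(HS) = 7700 − (-7520) = 15220 cm⁻¹.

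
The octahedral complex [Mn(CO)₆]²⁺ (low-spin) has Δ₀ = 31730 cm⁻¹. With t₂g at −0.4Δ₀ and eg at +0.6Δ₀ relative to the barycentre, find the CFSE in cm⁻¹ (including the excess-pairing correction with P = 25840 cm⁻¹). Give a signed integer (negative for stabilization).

-11780

CO is neutral, so the +2 overall charge sits on Mn: oxidation state +2.
Mn sits in group 7; removing 2 electrons leaves Mn²⁺ with 7 − 2 = 5 d electrons.
Configuration: t₂g⁵ eg⁰.
CFSE(orbital) = 5×(-0.4Δ₀) + 0×(0.6Δ₀) = -2.0Δ₀; with Δ₀ = 31730 cm⁻¹ that is -63460 cm⁻¹.
High-spin d⁵ would be t₂g³ eg² with 0 pairs; low-spin has 2, so 2 excess pairs cost +2P = +51680 cm⁻¹.
Overall CFSE = -63460 + 51680 = -11780 cm⁻¹.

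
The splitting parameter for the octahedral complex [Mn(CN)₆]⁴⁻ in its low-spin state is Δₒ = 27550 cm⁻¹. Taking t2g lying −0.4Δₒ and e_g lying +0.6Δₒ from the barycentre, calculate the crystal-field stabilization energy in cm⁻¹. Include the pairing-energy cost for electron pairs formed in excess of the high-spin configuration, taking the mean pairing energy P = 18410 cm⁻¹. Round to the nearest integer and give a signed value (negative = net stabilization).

Each CN⁻ contributes -1; 6 × (-1) = -6. With overall charge -4, Mn is in the +2 oxidation state.
Mn is in group 7, so Mn²⁺ is d⁵ (7 − 2 = 5).
The d⁵ electrons fill as t2g^5 e_g^0.
Orbital CFSE = 5(-0.4) + 0(0.6) = -2.0Δₒ = -2.0 × 27550 = -55100 cm⁻¹.
High-spin d⁵ would be t2g^3 e_g^2 with 0 pairs; low-spin has 2, so 2 excess pairs cost +2P = +36820 cm⁻¹.
Overall CFSE = -55100 + 36820 = -18280 cm⁻¹.

-18280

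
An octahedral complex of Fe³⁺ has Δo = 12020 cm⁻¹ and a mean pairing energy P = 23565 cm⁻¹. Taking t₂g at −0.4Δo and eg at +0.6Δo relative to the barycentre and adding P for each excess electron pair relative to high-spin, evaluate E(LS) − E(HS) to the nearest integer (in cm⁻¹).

Fe sits in group 8; removing 3 electrons leaves Fe³⁺ with 8 − 3 = 5 d electrons.
High-spin: t₂g³ eg², CFSE = 0.0Δo = 0 cm⁻¹.
Low-spin t₂g⁵ eg⁰ gives -2.0Δo = -24040 cm⁻¹, but forming 2 extra pairs costs 2P = 47130 cm⁻¹, so E(LS) = -24040 + 47130 = 23090 cm⁻¹.
E(LS) − E(HS) = 23090 − (0) = 23090 cm⁻¹.

23090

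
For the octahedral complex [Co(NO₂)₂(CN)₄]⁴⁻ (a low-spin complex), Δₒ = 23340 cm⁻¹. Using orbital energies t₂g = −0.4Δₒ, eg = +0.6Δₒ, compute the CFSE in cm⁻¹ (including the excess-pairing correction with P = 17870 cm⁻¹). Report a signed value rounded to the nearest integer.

Ligand charges: 2×(-1) from NO₂⁻ and 4×(-1) from CN⁻ sum to -6; with overall charge -4, Co is +2.
Group 9 minus oxidation state +2 gives a d⁷ configuration for Co²⁺.
Electron filling gives t₂g⁶ eg¹.
The orbital stabilization is -1.8Δₒ = -1.8 × 23340 = -42012 cm⁻¹.
Relative to high-spin t₂g⁵ eg² (2 paired), the low-spin configuration has 1 additional pair, contributing +1 × 17870 = +17870 cm⁻¹.
Net CFSE = -42012 + 17870 = -24142 cm⁻¹.

-24142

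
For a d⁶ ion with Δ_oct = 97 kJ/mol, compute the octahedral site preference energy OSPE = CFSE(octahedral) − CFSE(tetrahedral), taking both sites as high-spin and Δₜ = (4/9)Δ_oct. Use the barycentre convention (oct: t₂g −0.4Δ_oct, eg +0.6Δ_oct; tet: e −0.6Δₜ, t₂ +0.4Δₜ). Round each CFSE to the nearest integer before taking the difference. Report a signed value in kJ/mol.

-13

Octahedral high-spin t₂g⁴ eg²: CFSE = -0.4 × 97 = -39 kJ/mol.
Tetrahedral: e³ t₂³, CFSE = 3(−0.6) + 3(+0.4) = -0.6Δₜ = -0.6 × (4/9) × 97 = -26 kJ/mol.
OSPE = CFSE(oct) − CFSE(tet) = -39 − (-26) = -13 kJ/mol.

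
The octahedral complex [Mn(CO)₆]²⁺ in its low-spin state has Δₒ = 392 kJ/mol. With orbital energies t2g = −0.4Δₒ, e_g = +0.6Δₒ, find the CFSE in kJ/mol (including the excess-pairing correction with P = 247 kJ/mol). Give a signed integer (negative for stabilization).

-290

CO is neutral, so the +2 overall charge sits on Mn: oxidation state +2.
Group 7 minus oxidation state +2 gives a d⁵ configuration for Mn²⁺.
The d⁵ electrons fill as t2g^5 e_g^0.
CFSE(orbital) = 5×(-0.4Δₒ) + 0×(0.6Δₒ) = -2.0Δₒ; with Δₒ = 392 kJ/mol that is -784 kJ/mol.
Pairing penalty: 2 pairs vs 0 in the high-spin reference → 2 extra × P = 494 kJ/mol.
Combining: -784 + 494 = -290 kJ/mol.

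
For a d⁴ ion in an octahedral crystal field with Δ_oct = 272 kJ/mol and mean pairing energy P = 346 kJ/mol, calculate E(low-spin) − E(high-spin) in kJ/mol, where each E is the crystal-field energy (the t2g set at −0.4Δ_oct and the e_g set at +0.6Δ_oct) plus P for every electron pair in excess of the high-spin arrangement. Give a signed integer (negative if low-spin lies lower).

High-spin: t2g^3 e_g^1, CFSE = -0.6Δ_oct = -163 kJ/mol.
For low-spin the configuration is t2g^4 e_g^0: orbital energy -1.6 × 272 = -435 kJ/mol, and 1 additional pair relative to high-spin adds 346 kJ/mol, giving -89 kJ/mol.
The difference is -89 − (-163) = 74 kJ/mol, so high-spin lies lower.

74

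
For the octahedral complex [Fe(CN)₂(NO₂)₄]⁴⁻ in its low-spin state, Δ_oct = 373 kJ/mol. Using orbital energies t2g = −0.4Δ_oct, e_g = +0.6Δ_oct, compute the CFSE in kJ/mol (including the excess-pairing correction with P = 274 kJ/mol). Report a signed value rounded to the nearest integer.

Ligand charges: 2×(-1) from CN⁻ and 4×(-1) from NO₂⁻ sum to -6; with overall charge -4, Fe is +2.
Group 8 minus oxidation state +2 gives a d⁶ configuration for Fe²⁺.
Electron filling gives t2g^6 e_g^0.
CFSE(orbital) = 6×(-0.4Δ_oct) + 0×(0.6Δ_oct) = -2.4Δ_oct; with Δ_oct = 373 kJ/mol that is -895 kJ/mol.
Pairing penalty: 3 pairs vs 1 in the high-spin reference → 2 extra × P = 548 kJ/mol.
Net CFSE = -895 + 548 = -347 kJ/mol.

-347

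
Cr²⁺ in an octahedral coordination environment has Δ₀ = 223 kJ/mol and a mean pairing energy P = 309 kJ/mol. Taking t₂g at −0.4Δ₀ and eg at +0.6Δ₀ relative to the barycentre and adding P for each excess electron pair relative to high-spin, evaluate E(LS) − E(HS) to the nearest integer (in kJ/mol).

86

Group 6 minus oxidation state +2 gives a d⁴ configuration for Cr²⁺.
In the high-spin limit (t₂g³ eg¹) the orbital term is -0.6Δ₀ = -134 kJ/mol, with no excess pairing.
For low-spin the configuration is t₂g⁴ eg⁰: orbital energy -1.6 × 223 = -357 kJ/mol, and 1 additional pair relative to high-spin adds 309 kJ/mol, giving -48 kJ/mol.
E(LS) − E(HS) = -48 − (-134) = 86 kJ/mol.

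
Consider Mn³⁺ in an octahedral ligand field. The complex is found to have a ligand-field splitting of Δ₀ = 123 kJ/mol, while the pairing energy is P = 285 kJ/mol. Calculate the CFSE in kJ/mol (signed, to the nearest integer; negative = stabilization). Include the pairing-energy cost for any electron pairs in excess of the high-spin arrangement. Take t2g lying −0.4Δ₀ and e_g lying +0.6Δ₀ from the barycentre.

Mn sits in group 7; removing 3 electrons leaves Mn³⁺ with 7 − 3 = 4 d electrons.
With Δ₀ < P the complex is high-spin.
That gives t2g^3 e_g^1.
Orbital CFSE = -0.6Δ₀ = -0.6 × 123 = -74 kJ/mol.
High-spin has no excess pairs, so no pairing correction applies.

-74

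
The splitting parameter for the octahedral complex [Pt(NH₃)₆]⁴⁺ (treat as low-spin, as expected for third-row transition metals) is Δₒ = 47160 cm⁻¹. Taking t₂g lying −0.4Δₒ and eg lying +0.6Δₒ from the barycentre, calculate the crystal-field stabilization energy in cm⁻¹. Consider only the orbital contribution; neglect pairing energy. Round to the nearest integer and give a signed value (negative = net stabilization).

-113184

NH₃ is neutral, so the +4 overall charge sits on Pt: oxidation state +4.
Pt is in group 10, so Pt⁴⁺ is d⁶ (10 − 4 = 6).
The d⁶ electrons fill as t₂g⁶ eg⁰.
The orbital stabilization is -2.4Δₒ = -2.4 × 47160 = -113184 cm⁻¹.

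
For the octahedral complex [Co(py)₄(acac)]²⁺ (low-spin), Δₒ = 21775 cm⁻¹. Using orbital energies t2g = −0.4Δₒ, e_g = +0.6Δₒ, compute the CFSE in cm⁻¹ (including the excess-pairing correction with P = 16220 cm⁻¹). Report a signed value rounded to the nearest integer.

-19820

Ligand charges: 4×(+0) from py and 1×(-1) from acac⁻ sum to -1; with overall charge +2, Co is +3.
Co sits in group 9; removing 3 electrons leaves Co³⁺ with 9 − 3 = 6 d electrons.
Configuration: t2g^6 e_g^0.
Orbital CFSE = 6(-0.4) + 0(0.6) = -2.4Δₒ = -2.4 × 21775 = -52260 cm⁻¹.
High-spin d⁶ would be t2g^4 e_g^2 with 1 pair; low-spin has 3, so 2 excess pairs cost +2P = +32440 cm⁻¹.
Net CFSE = -52260 + 32440 = -19820 cm⁻¹.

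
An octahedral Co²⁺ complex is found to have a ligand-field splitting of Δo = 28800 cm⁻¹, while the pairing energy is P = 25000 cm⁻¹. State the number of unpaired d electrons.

1

Group 9 minus oxidation state +2 gives a d⁷ configuration for Co²⁺.
With Δo > P the complex is low-spin.
That gives t2g^6 e_g^1.
Unpaired electrons: 1.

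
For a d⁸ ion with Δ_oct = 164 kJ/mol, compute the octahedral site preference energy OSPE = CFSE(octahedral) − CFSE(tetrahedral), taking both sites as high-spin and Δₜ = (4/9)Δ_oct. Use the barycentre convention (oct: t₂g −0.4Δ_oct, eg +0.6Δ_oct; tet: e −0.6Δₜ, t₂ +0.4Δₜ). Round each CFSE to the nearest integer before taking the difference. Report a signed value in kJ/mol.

-139

Octahedral high-spin t2g^6 e_g^2: CFSE = -1.2 × 164 = -197 kJ/mol.
Tetrahedral: e^4 t2^4, CFSE = 4(−0.6) + 4(+0.4) = -0.8Δₜ = -0.8 × (4/9) × 164 = -58 kJ/mol.
OSPE = CFSE(oct) − CFSE(tet) = -197 − (-58) = -139 kJ/mol.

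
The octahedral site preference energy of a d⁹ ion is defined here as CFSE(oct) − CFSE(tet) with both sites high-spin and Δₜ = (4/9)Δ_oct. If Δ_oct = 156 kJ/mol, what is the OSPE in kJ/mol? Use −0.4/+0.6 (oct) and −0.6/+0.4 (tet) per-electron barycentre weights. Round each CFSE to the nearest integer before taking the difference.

In an octahedral site d⁹ (HS) is t₂g⁶ eg³, giving CFSE(oct) = -0.6Δ_oct = -94 kJ/mol.
In a tetrahedral site the filling is e⁴ t₂⁵: CFSE(tet) = -0.4Δₜ = -0.4 × (4/9)(156) = -28 kJ/mol.
OSPE = CFSE(oct) − CFSE(tet) = -94 − (-28) = -66 kJ/mol.

-66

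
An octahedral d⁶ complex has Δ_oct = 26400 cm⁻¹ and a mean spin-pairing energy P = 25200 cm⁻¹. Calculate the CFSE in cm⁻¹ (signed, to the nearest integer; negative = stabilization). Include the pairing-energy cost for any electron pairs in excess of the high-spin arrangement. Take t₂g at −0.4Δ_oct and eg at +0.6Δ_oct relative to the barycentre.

Here Δ_oct > P (26400 > 25200), so the low-spin state is favoured.
Configuration: t₂g⁶ eg⁰.
Orbital CFSE = -2.4Δ_oct = -2.4 × 26400 = -63360 cm⁻¹.
Excess pairs vs high-spin: 3 − 1 = 2; pairing cost = +50400 cm⁻¹.
Net CFSE = -63360 + 50400 = -12960 cm⁻¹.

-12960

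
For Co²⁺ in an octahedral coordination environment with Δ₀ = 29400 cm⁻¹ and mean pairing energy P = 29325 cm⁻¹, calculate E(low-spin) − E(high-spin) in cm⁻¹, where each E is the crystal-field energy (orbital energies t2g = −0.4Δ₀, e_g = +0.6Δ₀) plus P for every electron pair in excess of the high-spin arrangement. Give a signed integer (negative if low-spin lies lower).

Co sits in group 9; removing 2 electrons leaves Co²⁺ with 9 − 2 = 7 d electrons.
High-spin: t2g^5 e_g^2, CFSE = -0.8Δ₀ = -23520 cm⁻¹.
Low-spin t2g^6 e_g^1 gives -1.8Δ₀ = -52920 cm⁻¹, but forming 1 extra pair costs 1P = 29325 cm⁻¹, so E(LS) = -52920 + 29325 = -23595 cm⁻¹.
E(LS) − E(HS) = -23595 − (-23520) = -75 cm⁻¹.

-75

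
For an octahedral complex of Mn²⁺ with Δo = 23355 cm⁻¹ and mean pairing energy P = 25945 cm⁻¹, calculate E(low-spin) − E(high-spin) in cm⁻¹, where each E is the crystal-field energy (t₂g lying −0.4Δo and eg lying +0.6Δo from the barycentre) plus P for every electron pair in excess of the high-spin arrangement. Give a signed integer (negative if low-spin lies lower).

Group 7 minus oxidation state +2 gives a d⁵ configuration for Mn²⁺.
In the high-spin limit (t₂g³ eg²) the orbital term is 0.0Δo = 0 cm⁻¹, with no excess pairing.
Low-spin t₂g⁵ eg⁰ gives -2.0Δo = -46710 cm⁻¹, but forming 2 extra pairs costs 2P = 51890 cm⁻¹, so E(LS) = -46710 + 51890 = 5180 cm⁻¹.
The difference is 5180 − (0) = 5180 cm⁻¹, so high-spin lies lower.

5180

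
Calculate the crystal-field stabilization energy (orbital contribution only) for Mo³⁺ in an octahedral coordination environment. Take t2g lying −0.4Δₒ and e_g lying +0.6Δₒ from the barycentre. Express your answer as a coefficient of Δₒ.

-1.2 Δₒ

Group 6 minus oxidation state +3 gives a d³ configuration for Mo³⁺.
For octahedral d³ the high- and low-spin configurations coincide.
Configuration: t2g^3 e_g^0.
CFSE = 3(-0.4Δₒ) + 0(0.6Δₒ) = -1.2Δₒ + 0.0Δₒ = -1.2Δₒ.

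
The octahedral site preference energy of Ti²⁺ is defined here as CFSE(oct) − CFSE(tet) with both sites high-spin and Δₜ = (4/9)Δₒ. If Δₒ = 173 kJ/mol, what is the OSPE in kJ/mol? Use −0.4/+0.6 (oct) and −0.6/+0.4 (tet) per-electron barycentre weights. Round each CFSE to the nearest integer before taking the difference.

-46

Group 4 minus oxidation state +2 gives a d² configuration for Ti²⁺.
In an octahedral site d² (HS) is t2g^2 e_g^0, giving CFSE(oct) = -0.8Δₒ = -138 kJ/mol.
Tetrahedral e^2 t2^0 gives -1.2Δₜ = -1.2 × (4/9) × 173 = -92 kJ/mol.
Subtracting, OSPE = -138 − (-92) = -46 kJ/mol.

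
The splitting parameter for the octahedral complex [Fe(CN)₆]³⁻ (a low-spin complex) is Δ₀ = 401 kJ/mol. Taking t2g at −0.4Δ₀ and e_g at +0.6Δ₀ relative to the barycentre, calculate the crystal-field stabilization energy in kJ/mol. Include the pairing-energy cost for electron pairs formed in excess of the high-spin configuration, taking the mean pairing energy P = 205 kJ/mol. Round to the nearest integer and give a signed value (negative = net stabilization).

-392

Each CN⁻ contributes -1; 6 × (-1) = -6. With overall charge -3, Fe is in the +3 oxidation state.
Group 8 minus oxidation state +3 gives a d⁵ configuration for Fe³⁺.
Electron filling gives t2g^5 e_g^0.
The orbital stabilization is -2.0Δ₀ = -2.0 × 401 = -802 kJ/mol.
High-spin d⁵ would be t2g^3 e_g^2 with 0 pairs; low-spin has 2, so 2 excess pairs cost +2P = +410 kJ/mol.
Overall CFSE = -802 + 410 = -392 kJ/mol.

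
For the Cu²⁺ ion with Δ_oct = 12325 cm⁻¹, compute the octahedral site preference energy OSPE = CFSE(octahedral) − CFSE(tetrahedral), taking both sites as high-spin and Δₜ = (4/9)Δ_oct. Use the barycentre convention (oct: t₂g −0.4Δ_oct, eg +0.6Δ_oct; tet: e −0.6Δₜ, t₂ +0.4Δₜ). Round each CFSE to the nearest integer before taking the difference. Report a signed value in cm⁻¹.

-5204

Cu²⁺: group 11, so d-count = 11 − 2 = 9.
Octahedral high-spin t₂g⁶ eg³: CFSE = -0.6 × 12325 = -7395 cm⁻¹.
Tetrahedral: e⁴ t₂⁵, CFSE = 4(−0.6) + 5(+0.4) = -0.4Δₜ = -0.4 × (4/9) × 12325 = -2191 cm⁻¹.
OSPE = -7395 − (-2191) = -5204 cm⁻¹.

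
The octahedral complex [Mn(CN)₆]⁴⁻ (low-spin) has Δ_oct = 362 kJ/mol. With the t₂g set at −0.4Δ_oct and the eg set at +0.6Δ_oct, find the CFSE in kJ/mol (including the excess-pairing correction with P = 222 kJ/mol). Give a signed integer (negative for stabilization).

Each CN⁻ contributes -1; 6 × (-1) = -6. With overall charge -4, Mn is in the +2 oxidation state.
Mn is in group 7, so Mn²⁺ is d⁵ (7 − 2 = 5).
Electron filling gives t₂g⁵ eg⁰.
Orbital CFSE = 5(-0.4) + 0(0.6) = -2.0Δ_oct = -2.0 × 362 = -724 kJ/mol.
Pairing penalty: 2 pairs vs 0 in the high-spin reference → 2 extra × P = 444 kJ/mol.
Net CFSE = -724 + 444 = -280 kJ/mol.

-280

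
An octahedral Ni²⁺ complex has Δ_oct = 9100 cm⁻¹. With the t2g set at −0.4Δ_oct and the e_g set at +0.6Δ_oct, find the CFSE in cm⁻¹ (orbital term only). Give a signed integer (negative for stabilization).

-10920

Group 10 minus oxidation state +2 gives a d⁸ configuration for Ni²⁺.
Configuration: t2g^6 e_g^2.
The orbital stabilization is -1.2Δ_oct = -1.2 × 9100 = -10920 cm⁻¹.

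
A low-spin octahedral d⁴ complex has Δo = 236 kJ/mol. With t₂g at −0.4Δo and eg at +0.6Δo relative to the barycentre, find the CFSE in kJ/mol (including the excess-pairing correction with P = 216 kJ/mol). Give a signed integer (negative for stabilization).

-162

Configuration: t₂g⁴ eg⁰.
CFSE(orbital) = 4×(-0.4Δo) + 0×(0.6Δo) = -1.6Δo; with Δo = 236 kJ/mol that is -378 kJ/mol.
Relative to high-spin t₂g³ eg¹ (0 paired), the low-spin configuration has 1 additional pair, contributing +1 × 216 = +216 kJ/mol.
Overall CFSE = -378 + 216 = -162 kJ/mol.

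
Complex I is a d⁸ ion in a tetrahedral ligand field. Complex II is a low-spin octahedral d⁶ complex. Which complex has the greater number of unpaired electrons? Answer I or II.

I: Tetrahedral fields are weak (Δₜ ≈ 4/9 Δₒ), so electrons fill high-spin; e^4 t2^4 → 2 unpaired.
II: t2g^6 e_g^0 → 0 unpaired.
So I has more unpaired electrons.

I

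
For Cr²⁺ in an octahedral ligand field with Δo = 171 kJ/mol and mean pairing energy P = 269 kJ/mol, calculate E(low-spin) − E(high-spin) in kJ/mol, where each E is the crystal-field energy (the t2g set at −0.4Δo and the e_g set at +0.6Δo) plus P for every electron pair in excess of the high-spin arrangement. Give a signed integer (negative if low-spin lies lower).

98

Cr is in group 6, so Cr²⁺ is d⁴ (6 − 2 = 4).
In the high-spin limit (t2g^3 e_g^1) the orbital term is -0.6Δo = -103 kJ/mol, with no excess pairing.
Low-spin t2g^4 e_g^0 gives -1.6Δo = -274 kJ/mol, but forming 1 extra pair costs 1P = 269 kJ/mol, so E(LS) = -274 + 269 = -5 kJ/mol.
Thus E(LS) − E(HS) = 98 kJ/mol.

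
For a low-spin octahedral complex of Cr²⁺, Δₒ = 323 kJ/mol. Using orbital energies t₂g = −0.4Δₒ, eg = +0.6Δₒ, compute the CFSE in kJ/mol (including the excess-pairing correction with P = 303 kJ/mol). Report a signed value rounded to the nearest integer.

-214

Cr sits in group 6; removing 2 electrons leaves Cr²⁺ with 6 − 2 = 4 d electrons.
The d⁴ electrons fill as t₂g⁴ eg⁰.
The orbital stabilization is -1.6Δₒ = -1.6 × 323 = -517 kJ/mol.
Pairing penalty: 1 pair vs 0 in the high-spin reference → 1 extra × P = 303 kJ/mol.
Net CFSE = -517 + 303 = -214 kJ/mol.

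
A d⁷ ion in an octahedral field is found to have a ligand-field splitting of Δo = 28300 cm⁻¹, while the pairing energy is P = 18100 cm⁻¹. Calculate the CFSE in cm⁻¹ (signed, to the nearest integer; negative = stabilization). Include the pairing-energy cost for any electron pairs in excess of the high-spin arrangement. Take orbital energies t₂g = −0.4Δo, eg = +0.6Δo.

-32840

Here Δo > P (28300 > 18100), so the low-spin state is favoured.
That gives t₂g⁶ eg¹.
Orbital CFSE = -1.8Δo = -1.8 × 28300 = -50940 cm⁻¹.
Excess pairs vs high-spin: 3 − 2 = 1; pairing cost = +18100 cm⁻¹.
Net CFSE = -50940 + 18100 = -32840 cm⁻¹.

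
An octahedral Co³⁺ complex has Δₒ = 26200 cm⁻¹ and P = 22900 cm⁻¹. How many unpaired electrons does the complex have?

Group 9 minus oxidation state +3 gives a d⁶ configuration for Co³⁺.
Here Δₒ > P (26200 > 22900), so the low-spin state is favoured.
That gives t2g^6 e_g^0.
Unpaired electrons: 0.

0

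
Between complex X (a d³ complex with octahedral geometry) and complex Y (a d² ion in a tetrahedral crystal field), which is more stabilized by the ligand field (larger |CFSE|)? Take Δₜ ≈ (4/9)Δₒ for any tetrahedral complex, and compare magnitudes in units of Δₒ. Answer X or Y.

X: For octahedral d³ the high- and low-spin configurations coincide; t2g^3 e_g^0, CFSE = -1.2Δₒ.
Y: With tetrahedral geometry the complex is necessarily high-spin; e² t₂⁰, CFSE = -1.2Δₜ ≈ -0.53Δₒ.
So X has the larger |CFSE|.

X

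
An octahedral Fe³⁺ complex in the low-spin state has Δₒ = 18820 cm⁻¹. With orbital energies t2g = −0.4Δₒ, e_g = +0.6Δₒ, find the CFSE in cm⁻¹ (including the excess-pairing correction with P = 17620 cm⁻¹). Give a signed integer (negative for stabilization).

Fe³⁺: group 8, so d-count = 8 − 3 = 5.
Electron filling gives t2g^5 e_g^0.
CFSE(orbital) = 5×(-0.4Δₒ) + 0×(0.6Δₒ) = -2.0Δₒ; with Δₒ = 18820 cm⁻¹ that is -37640 cm⁻¹.
High-spin d⁵ would be t2g^3 e_g^2 with 0 pairs; low-spin has 2, so 2 excess pairs cost +2P = +35240 cm⁻¹.
Combining: -37640 + 35240 = -2400 cm⁻¹.

-2400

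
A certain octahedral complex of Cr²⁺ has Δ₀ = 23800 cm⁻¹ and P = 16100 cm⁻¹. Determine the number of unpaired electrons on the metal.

2

Cr sits in group 6; removing 2 electrons leaves Cr²⁺ with 6 − 2 = 4 d electrons.
Here Δ₀ > P (23800 > 16100), so the low-spin state is favoured.
Filling d⁴ accordingly: t₂g⁴ eg⁰.
Unpaired electrons: 2.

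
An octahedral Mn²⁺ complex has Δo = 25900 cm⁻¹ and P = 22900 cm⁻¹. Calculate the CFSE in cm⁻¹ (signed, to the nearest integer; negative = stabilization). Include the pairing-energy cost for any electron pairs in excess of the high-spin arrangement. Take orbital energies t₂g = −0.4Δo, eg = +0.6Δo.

Mn is in group 7, so Mn²⁺ is d⁵ (7 − 2 = 5).
Here Δo > P (25900 > 22900), so the low-spin state is favoured.
Filling d⁵ accordingly: t₂g⁵ eg⁰.
Orbital CFSE = -2.0Δo = -2.0 × 25900 = -51800 cm⁻¹.
Excess pairs vs high-spin: 2 − 0 = 2; pairing cost = +45800 cm⁻¹.
Net CFSE = -51800 + 45800 = -6000 cm⁻¹.

-6000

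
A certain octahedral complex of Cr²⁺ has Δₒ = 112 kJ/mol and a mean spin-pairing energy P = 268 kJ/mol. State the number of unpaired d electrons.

4

Cr sits in group 6; removing 2 electrons leaves Cr²⁺ with 6 − 2 = 4 d electrons.
Since Δₒ = 112 kJ/mol < P = 268 kJ/mol, the complex adopts the high-spin configuration.
That gives t₂g³ eg¹.
Unpaired electrons: 4.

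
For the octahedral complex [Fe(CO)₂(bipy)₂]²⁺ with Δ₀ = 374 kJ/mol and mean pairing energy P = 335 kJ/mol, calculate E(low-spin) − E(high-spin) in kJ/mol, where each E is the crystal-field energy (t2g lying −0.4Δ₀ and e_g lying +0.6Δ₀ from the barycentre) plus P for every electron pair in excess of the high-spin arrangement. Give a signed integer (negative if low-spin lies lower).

Ligand charges: 2×(+0) from CO and 2×(+0) from bipy sum to +0; with overall charge +2, Fe is +2.
Fe is in group 8, so Fe²⁺ is d⁶ (8 − 2 = 6).
High-spin: t2g^4 e_g^2, CFSE = -0.4Δ₀ = -150 kJ/mol.
For low-spin the configuration is t2g^6 e_g^0: orbital energy -2.4 × 374 = -898 kJ/mol, and 2 additional pairs relative to high-spin add 670 kJ/mol, giving -228 kJ/mol.
The difference is -228 − (-150) = -78 kJ/mol, so low-spin lies lower.

-78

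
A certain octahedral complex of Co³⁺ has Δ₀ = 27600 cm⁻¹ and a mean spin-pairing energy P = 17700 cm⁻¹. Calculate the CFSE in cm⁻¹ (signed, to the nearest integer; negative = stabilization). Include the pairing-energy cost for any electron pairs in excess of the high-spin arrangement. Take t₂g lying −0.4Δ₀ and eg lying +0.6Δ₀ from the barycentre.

-30840

Group 9 minus oxidation state +3 gives a d⁶ configuration for Co³⁺.
With Δ₀ > P the complex is low-spin.
Configuration: t₂g⁶ eg⁰.
Orbital CFSE = -2.4Δ₀ = -2.4 × 27600 = -66240 cm⁻¹.
Excess pairs vs high-spin: 3 − 1 = 2; pairing cost = +35400 cm⁻¹.
Net CFSE = -66240 + 35400 = -30840 cm⁻¹.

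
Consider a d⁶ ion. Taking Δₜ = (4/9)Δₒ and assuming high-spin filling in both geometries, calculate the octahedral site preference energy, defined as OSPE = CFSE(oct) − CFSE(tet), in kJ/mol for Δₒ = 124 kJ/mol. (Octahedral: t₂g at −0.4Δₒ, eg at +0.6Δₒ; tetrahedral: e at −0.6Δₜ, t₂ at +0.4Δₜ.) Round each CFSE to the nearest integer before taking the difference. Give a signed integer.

In an octahedral site d⁶ (HS) is t2g^4 e_g^2, giving CFSE(oct) = -0.4Δₒ = -50 kJ/mol.
Tetrahedral e^3 t2^3 gives -0.6Δₜ = -0.6 × (4/9) × 124 = -33 kJ/mol.
Subtracting, OSPE = -50 − (-33) = -17 kJ/mol.

-17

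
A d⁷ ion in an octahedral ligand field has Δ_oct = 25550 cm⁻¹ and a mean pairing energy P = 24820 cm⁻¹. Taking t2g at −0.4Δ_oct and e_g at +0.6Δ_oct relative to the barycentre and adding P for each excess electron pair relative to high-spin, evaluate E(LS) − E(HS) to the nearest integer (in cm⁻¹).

High-spin d⁷ fills as t2g^5 e_g^2 with CFSE 5(−0.4) + 2(+0.6) = -0.8Δ_oct = -20440 cm⁻¹.
Low-spin t2g^6 e_g^1 gives -1.8Δ_oct = -45990 cm⁻¹, but forming 1 extra pair costs 1P = 24820 cm⁻¹, so E(LS) = -45990 + 24820 = -21170 cm⁻¹.
The difference is -21170 − (-20440) = -730 cm⁻¹, so low-spin lies lower.

-730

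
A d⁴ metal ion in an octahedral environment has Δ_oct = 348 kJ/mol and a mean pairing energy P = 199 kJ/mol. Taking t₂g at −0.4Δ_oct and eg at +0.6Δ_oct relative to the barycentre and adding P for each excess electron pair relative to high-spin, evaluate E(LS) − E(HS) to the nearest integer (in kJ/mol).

In the high-spin limit (t₂g³ eg¹) the orbital term is -0.6Δ_oct = -209 kJ/mol, with no excess pairing.
Low-spin t₂g⁴ eg⁰ gives -1.6Δ_oct = -557 kJ/mol, but forming 1 extra pair costs 1P = 199 kJ/mol, so E(LS) = -557 + 199 = -358 kJ/mol.
The difference is -358 − (-209) = -149 kJ/mol, so low-spin lies lower.

-149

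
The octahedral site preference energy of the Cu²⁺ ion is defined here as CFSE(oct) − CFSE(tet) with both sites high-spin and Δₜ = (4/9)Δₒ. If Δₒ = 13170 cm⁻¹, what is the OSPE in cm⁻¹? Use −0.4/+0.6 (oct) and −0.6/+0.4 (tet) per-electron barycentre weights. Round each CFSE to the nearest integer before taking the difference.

-5561

Cu²⁺: group 11, so d-count = 11 − 2 = 9.
Octahedral (high-spin): t₂g⁶ eg³, CFSE = 6(−0.4) + 3(+0.6) = -0.6Δₒ = -0.6 × 13170 = -7902 cm⁻¹.
Tetrahedral e⁴ t₂⁵ gives -0.4Δₜ = -0.4 × (4/9) × 13170 = -2341 cm⁻¹.
OSPE = CFSE(oct) − CFSE(tet) = -7902 − (-2341) = -5561 cm⁻¹.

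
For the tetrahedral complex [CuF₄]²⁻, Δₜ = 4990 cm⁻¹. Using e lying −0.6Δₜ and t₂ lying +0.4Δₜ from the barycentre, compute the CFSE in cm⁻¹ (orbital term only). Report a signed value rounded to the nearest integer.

-1996

Each F⁻ contributes -1; 4 × (-1) = -4. With overall charge -2, Cu is in the +2 oxidation state.
Cu sits in group 11; removing 2 electrons leaves Cu²⁺ with 11 − 2 = 9 d electrons.
Tetrahedral splitting is small, so the complex is high-spin.
The d⁹ electrons fill as e⁴ t₂⁵.
Orbital CFSE = 4(-0.6) + 5(0.4) = -0.4Δₜ = -0.4 × 4990 = -1996 cm⁻¹.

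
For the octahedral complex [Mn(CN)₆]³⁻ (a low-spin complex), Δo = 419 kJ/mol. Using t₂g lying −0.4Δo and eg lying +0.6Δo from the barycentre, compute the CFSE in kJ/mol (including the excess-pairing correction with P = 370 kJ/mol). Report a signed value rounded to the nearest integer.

Each CN⁻ contributes -1; 6 × (-1) = -6. With overall charge -3, Mn is in the +3 oxidation state.
Mn sits in group 7; removing 3 electrons leaves Mn³⁺ with 7 − 3 = 4 d electrons.
Electron filling gives t₂g⁴ eg⁰.
CFSE(orbital) = 4×(-0.4Δo) + 0×(0.6Δo) = -1.6Δo; with Δo = 419 kJ/mol that is -670 kJ/mol.
Relative to high-spin t₂g³ eg¹ (0 paired), the low-spin configuration has 1 additional pair, contributing +1 × 370 = +370 kJ/mol.
Overall CFSE = -670 + 370 = -300 kJ/mol.

-300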